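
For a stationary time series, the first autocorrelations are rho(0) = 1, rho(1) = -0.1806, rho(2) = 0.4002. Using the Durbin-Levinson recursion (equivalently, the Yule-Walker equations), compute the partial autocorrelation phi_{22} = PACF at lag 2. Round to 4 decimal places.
\phi_{22} = 0.3800

The PACF at lag k is phi_{kk}, the last component of the solution
to the Yule-Walker system G_k phi = r_k where
  (G_k)_{ij} = rho(|i - j|), (r_k)_i = rho(i), i,j = 1..k.
Equivalently, Durbin-Levinson gives phi_{kk} iteratively:
  phi_{11} = rho(1)
  phi_{kk} = [rho(k) - sum_{j=1..k-1} phi_{k-1,j} rho(k-j)]
            / [1 - sum_{j=1..k-1} phi_{k-1,j} rho(j)],
  phi_{k,j} = phi_{k-1,j} - phi_{kk} phi_{k-1,k-j},  j = 1..k-1.
Step k = 1:
  phi_11 = rho(1) = -0.1806.
Step k = 2:
  phi_22 = [rho(2) - phi_11 rho(1)] / [1 - phi_11 rho(1)] = [0.4002 - (-0.1806)(-0.1806)] / [1 - (-0.1806)(-0.1806)]
         = 0.36758364 / 0.96738364 = 0.38.
Therefore phi_{22} = 0.3800.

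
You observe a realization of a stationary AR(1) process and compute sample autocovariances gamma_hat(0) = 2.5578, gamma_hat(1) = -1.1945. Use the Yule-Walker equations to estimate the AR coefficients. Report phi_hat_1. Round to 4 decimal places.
\hat\phi_{1} = -0.4670

The Yule-Walker equations for an AR(p) process read, in matrix form,
  Gamma_p phi = r_p,   with   (Gamma_p)_{ij} = gamma(|i - j|),
                       (r_p)_i = gamma(i),   i,j = 1..p.
Substitute the sample gammas (Toeplitz matrix and right-hand side of size 1):
  Gamma_p = [[2.5578]]
  r_p     = [-1.1945]
With p = 1 this is the single equation gamma(0) phi_1 = gamma(1):
  phi_hat_1 = gamma(1) / gamma(0) = -1.1945 / 2.5578 = -0.4670.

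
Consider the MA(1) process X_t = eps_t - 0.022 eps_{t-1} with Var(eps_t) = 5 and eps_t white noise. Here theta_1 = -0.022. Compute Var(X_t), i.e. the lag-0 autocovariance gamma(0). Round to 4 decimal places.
\gamma(0) = 5.0024

For an MA(q) process X_t = eps_t + sum_i theta_i eps_{t-i} with
Var(eps_t) = sigma^2, the variance is
  gamma(0) = sigma^2 * (1 + sum_i theta_i^2).
  sum_i theta_i^2 = (-0.022)^2 = 0.000484.
  gamma(0) = 5 * (1 + 0.000484) = 5 * 1.000484 = 5.00242, which rounds to 5.0024.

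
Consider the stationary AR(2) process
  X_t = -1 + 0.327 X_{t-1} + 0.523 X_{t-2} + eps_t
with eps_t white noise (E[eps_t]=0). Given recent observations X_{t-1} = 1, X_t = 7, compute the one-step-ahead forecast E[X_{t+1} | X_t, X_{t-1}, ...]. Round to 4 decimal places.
E[X_{t+1} \mid \mathcal F_t] = 1.8120

For an AR(p) model X_t = c + sum_i phi_i X_{t-i} + eps_t, the
one-step-ahead conditional mean is
  E[X_{t+1} | X_t, ...] = c + sum_i phi_i X_{t+1-i}.
Substitute known values:
  E[X_{t+1} | ...] = -1 + (0.327) * (7) + (0.523) * (1)
                   = 1.8120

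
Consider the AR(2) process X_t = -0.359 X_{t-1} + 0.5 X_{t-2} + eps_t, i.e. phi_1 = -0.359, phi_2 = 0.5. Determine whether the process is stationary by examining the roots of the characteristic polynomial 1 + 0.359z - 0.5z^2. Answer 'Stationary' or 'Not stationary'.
\text{Stationary}

The AR(p) characteristic polynomial is P(z) = 1 + 0.359z - 0.5z^2.
Stationarity requires all roots to lie outside the unit circle, i.e. |z| > 1 for every root.
Set 1 + (0.359) z + (-0.5) z^2 = 0, i.e. a z^2 + b z + c = 0 with a = -0.5, b = 0.359, c = 1.
Discriminant D = b^2 - 4ac = (0.359)^2 - 4*(-0.5)*1 = 0.128881 - (-2) = 2.128881.
D >= 0, so the roots are real: z = (-b +/- sqrt(D)) / (2a) = (-0.359 +/- 1.459069) / (-1).
  z_1 = (-0.359 + 1.459069) / (-1) = -1.1001,   |z_1| = 1.1001.
  z_2 = (-0.359 - 1.459069) / (-1) = 1.8181,   |z_2| = 1.8181.
Moduli of all roots: 1.1001, 1.8181.
All moduli strictly greater than 1? Yes.
Verdict: Stationary.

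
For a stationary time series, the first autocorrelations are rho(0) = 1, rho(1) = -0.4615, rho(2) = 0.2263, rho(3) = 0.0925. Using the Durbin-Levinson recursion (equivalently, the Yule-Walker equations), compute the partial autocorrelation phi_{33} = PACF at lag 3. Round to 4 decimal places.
\phi_{33} = 0.2580

The PACF at lag k is phi_{kk}, the last component of the solution
to the Yule-Walker system G_k phi = r_k where
  (G_k)_{ij} = rho(|i - j|), (r_k)_i = rho(i), i,j = 1..k.
Equivalently, Durbin-Levinson gives phi_{kk} iteratively:
  phi_{11} = rho(1)
  phi_{kk} = [rho(k) - sum_{j=1..k-1} phi_{k-1,j} rho(k-j)]
            / [1 - sum_{j=1..k-1} phi_{k-1,j} rho(j)],
  phi_{k,j} = phi_{k-1,j} - phi_{kk} phi_{k-1,k-j},  j = 1..k-1.
Step k = 1:
  phi_11 = rho(1) = -0.4615.
Step k = 2:
  phi_22 = [rho(2) - phi_11 rho(1)] / [1 - phi_11 rho(1)] = [0.2263 - (-0.4615)(-0.4615)] / [1 - (-0.4615)(-0.4615)]
         = 0.01331775 / 0.78701775 = 0.016922.
  Update: phi_21 = phi_11 - phi_22 phi_11 = -0.4615 - (0.016922)(-0.4615) = -0.453691.
Step k = 3:
  phi_33 = [rho(3) - phi_21 rho(2) - phi_22 rho(1)] / [1 - phi_21 rho(1) - phi_22 rho(2)]
    numerator   = 0.0925 - (-0.453691)(0.2263) - (0.016922)(-0.4615) = 0.20297959
    denominator = 1 - (-0.453691)(-0.4615) - (0.016922)(0.2263) = 0.78679239
  phi_33 = 0.20297959 / 0.78679239 = 0.258.
Therefore phi_{33} = 0.2580.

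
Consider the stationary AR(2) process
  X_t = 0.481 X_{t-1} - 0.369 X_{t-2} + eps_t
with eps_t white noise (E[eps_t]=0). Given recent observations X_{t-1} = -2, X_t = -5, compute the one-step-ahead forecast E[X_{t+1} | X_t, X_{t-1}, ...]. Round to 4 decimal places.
E[X_{t+1} \mid \mathcal F_t] = -1.6670

For an AR(p) model X_t = c + sum_i phi_i X_{t-i} + eps_t, the
one-step-ahead conditional mean is
  E[X_{t+1} | X_t, ...] = c + sum_i phi_i X_{t+1-i}.
Substitute known values:
  E[X_{t+1} | ...] = (0.481) * (-5) + (-0.369) * (-2)
                   = -1.6670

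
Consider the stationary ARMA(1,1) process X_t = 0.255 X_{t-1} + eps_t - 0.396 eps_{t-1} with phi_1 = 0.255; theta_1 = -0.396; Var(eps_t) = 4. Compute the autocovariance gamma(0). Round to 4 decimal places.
\gamma(0) = 4.0851

Multiply the model equation by X_{t-k} and take expectations. With theta_0 = psi_0 = 1 and psi_j the MA(infinity) weights, this gives
  gamma(k) - sum_i phi_i gamma(k-i) = c_k,
  c_k = sigma^2 * sum_{j=k..q} theta_j psi_{j-k}   (c_k = 0 for k > q),
using gamma(-m) = gamma(m).
psi-weights needed (psi_j = theta_j + sum_i phi_i psi_{j-i}):
  psi_1 = theta_1 + phi_1 = -0.396 + (0.255) = -0.141
Right-hand sides:
  c_0 = sigma^2 (1 + theta_1 psi_1) = 4 * (1 + (-0.396)(-0.141)) = 4 * 1.055836 = 4.223344
  c_1 = sigma^2 theta_1 = 4 * (-0.396) = -1.584
  c_2 = 0
Equations for k = 0 and k = 1 (AR order 1):
  gamma(0) = phi_1 gamma(1) + c_0
  gamma(1) = phi_1 gamma(0) + c_1
Substituting the second into the first: gamma(0) (1 - phi_1^2) = c_0 + phi_1 c_1, so
  gamma(0) = (c_0 + phi_1 c_1) / (1 - phi_1^2) = (4.223344 + (0.255)(-1.584)) / (1 - (0.255)^2) = 3.819424 / 0.934975 = 4.085055.
Therefore gamma(0) = 4.0851 (to 4 decimal places).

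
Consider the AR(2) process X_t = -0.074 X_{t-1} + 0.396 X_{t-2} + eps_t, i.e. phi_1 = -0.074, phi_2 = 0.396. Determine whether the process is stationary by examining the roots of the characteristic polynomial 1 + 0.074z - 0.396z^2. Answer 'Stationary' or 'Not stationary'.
\text{Stationary}

The AR(p) characteristic polynomial is P(z) = 1 + 0.074z - 0.396z^2.
Stationarity requires all roots to lie outside the unit circle, i.e. |z| > 1 for every root.
Set 1 + (0.074) z + (-0.396) z^2 = 0, i.e. a z^2 + b z + c = 0 with a = -0.396, b = 0.074, c = 1.
Discriminant D = b^2 - 4ac = (0.074)^2 - 4*(-0.396)*1 = 0.005476 - (-1.584) = 1.589476.
D >= 0, so the roots are real: z = (-b +/- sqrt(D)) / (2a) = (-0.074 +/- 1.260744) / (-0.792).
  z_1 = (-0.074 + 1.260744) / (-0.792) = -1.4984,   |z_1| = 1.4984.
  z_2 = (-0.074 - 1.260744) / (-0.792) = 1.6853,   |z_2| = 1.6853.
Moduli of all roots: 1.4984, 1.6853.
All moduli strictly greater than 1? Yes.
Verdict: Stationary.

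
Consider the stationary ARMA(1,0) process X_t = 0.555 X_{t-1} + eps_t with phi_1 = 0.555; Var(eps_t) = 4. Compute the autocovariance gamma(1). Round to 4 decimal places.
\gamma(1) = 3.2082

Multiply the model equation by X_{t-k} and take expectations. With theta_0 = psi_0 = 1 and psi_j the MA(infinity) weights, this gives
  gamma(k) - sum_i phi_i gamma(k-i) = c_k,
  c_k = sigma^2 * sum_{j=k..q} theta_j psi_{j-k}   (c_k = 0 for k > q),
using gamma(-m) = gamma(m).
Pure AR (q = 0): c_0 = sigma^2 = 4, c_k = 0 for k >= 1.
Equations for k = 0 and k = 1 (AR order 1):
  gamma(0) = phi_1 gamma(1) + c_0
  gamma(1) = phi_1 gamma(0) + c_1
Substituting the second into the first: gamma(0) (1 - phi_1^2) = c_0 + phi_1 c_1, so
  gamma(0) = c_0 / (1 - phi_1^2) = 4 / (1 - (0.555)^2) = 4 / 0.691975 = 5.780556.
  gamma(1) = phi_1 gamma(0) = (0.555)(5.780556) = 3.208208.
Therefore gamma(1) = 3.2082 (to 4 decimal places).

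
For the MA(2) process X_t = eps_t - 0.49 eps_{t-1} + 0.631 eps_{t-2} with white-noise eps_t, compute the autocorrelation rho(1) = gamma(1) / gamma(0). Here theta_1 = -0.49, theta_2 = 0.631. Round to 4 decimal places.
\rho(1) = -0.4878

For an MA(q) process with theta_0 = 1, the autocovariance is
  gamma(k) = sigma^2 * sum_{i=0..q-k} theta_i * theta_{i+k},
and rho(k) = gamma(k) / gamma(0). Sigma^2 cancels.
  numerator   = (1)*(-0.49) + (-0.49)*(0.631) = -0.79919.
  denominator = (1)^2 + (-0.49)^2 + (0.631)^2 = 1.638261.
  rho(1) = -0.79919 / 1.638261 = -0.4878.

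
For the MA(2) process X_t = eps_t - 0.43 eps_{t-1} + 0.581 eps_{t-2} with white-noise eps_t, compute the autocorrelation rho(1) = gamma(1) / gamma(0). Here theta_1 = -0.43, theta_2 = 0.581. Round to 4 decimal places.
\rho(1) = -0.4465

For an MA(q) process with theta_0 = 1, the autocovariance is
  gamma(k) = sigma^2 * sum_{i=0..q-k} theta_i * theta_{i+k},
and rho(k) = gamma(k) / gamma(0). Sigma^2 cancels.
  numerator   = (1)*(-0.43) + (-0.43)*(0.581) = -0.67983.
  denominator = (1)^2 + (-0.43)^2 + (0.581)^2 = 1.522461.
  rho(1) = -0.67983 / 1.522461 = -0.4465.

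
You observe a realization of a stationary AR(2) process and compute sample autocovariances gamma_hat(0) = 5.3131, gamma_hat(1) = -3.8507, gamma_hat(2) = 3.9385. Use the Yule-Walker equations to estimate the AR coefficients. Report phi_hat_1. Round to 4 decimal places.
\hat\phi_{1} = -0.3950

The Yule-Walker equations for an AR(p) process read, in matrix form,
  Gamma_p phi = r_p,   with   (Gamma_p)_{ij} = gamma(|i - j|),
                       (r_p)_i = gamma(i),   i,j = 1..p.
Substitute the sample gammas (Toeplitz matrix and right-hand side of size 2):
  Gamma_p = [[5.3131, -3.8507], [-3.8507, 5.3131]]
  r_p     = [-3.8507, 3.9385]
Written out:
  5.3131 phi_1 - 3.8507 phi_2 = -3.8507
  -3.8507 phi_1 + 5.3131 phi_2 = 3.9385
Solve by Cramer's rule:
  det = gamma(0)^2 - gamma(1)^2 = (5.3131)^2 - (-3.8507)^2 = 28.22903161 - 14.82789049 = 13.40114112
  phi_hat_1 = [gamma(1) gamma(0) - gamma(1) gamma(2)] / det = [(-3.8507)(5.3131) - (-3.8507)(3.9385)] / 13.40114112 = -5.29317222 / 13.40114112 = -0.395
  phi_hat_2 = [gamma(0) gamma(2) - gamma(1)^2] / det = [(5.3131)(3.9385) - (-3.8507)^2] / 13.40114112 = 6.09775386 / 13.40114112 = 0.455
So phi_hat = [-0.3950, 0.4550].
Therefore phi_hat_1 = -0.3950.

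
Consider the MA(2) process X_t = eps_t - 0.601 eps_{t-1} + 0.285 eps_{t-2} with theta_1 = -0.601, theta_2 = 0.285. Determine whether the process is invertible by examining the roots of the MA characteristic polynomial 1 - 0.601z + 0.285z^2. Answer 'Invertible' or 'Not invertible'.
\text{Invertible}

The MA(q) characteristic polynomial is P(z) = 1 - 0.601z + 0.285z^2.
Invertibility requires all roots to lie outside the unit circle, i.e. |z| > 1 for every root.
Set 1 + (-0.601) z + (0.285) z^2 = 0, i.e. a z^2 + b z + c = 0 with a = 0.285, b = -0.601, c = 1.
Discriminant D = b^2 - 4ac = (-0.601)^2 - 4*(0.285)*1 = 0.361201 - (1.14) = -0.778799.
D < 0, so the roots are the complex-conjugate pair z = (-b +/- i sqrt(-D)) / (2a) = 1.0544 +/- 1.5482i.
For a conjugate pair |z|^2 = z * conj(z) = (product of roots) = c/a = 1/(0.285) = 3.508772, so |z| = sqrt(3.508772) = 1.8732 for both roots.
Moduli of all roots: 1.8732, 1.8732.
All moduli strictly greater than 1? Yes.
Verdict: Invertible.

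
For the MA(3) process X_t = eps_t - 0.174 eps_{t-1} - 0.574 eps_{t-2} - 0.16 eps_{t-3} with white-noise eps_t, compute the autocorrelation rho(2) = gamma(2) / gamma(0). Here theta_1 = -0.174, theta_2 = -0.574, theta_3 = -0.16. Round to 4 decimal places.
\rho(2) = -0.3942

For an MA(q) process with theta_0 = 1, the autocovariance is
  gamma(k) = sigma^2 * sum_{i=0..q-k} theta_i * theta_{i+k},
and rho(k) = gamma(k) / gamma(0). Sigma^2 cancels.
  numerator   = (1)*(-0.574) + (-0.174)*(-0.16) = -0.54616.
  denominator = (1)^2 + (-0.174)^2 + (-0.574)^2 + (-0.16)^2 = 1.385352.
  rho(2) = -0.54616 / 1.385352 = -0.3942.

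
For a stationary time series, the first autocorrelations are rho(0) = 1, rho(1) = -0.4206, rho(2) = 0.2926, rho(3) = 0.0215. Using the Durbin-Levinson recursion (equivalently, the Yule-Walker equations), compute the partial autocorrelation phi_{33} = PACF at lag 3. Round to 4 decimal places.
\phi_{33} = 0.2310

The PACF at lag k is phi_{kk}, the last component of the solution
to the Yule-Walker system G_k phi = r_k where
  (G_k)_{ij} = rho(|i - j|), (r_k)_i = rho(i), i,j = 1..k.
Equivalently, Durbin-Levinson gives phi_{kk} iteratively:
  phi_{11} = rho(1)
  phi_{kk} = [rho(k) - sum_{j=1..k-1} phi_{k-1,j} rho(k-j)]
            / [1 - sum_{j=1..k-1} phi_{k-1,j} rho(j)],
  phi_{k,j} = phi_{k-1,j} - phi_{kk} phi_{k-1,k-j},  j = 1..k-1.
Step k = 1:
  phi_11 = rho(1) = -0.4206.
Step k = 2:
  phi_22 = [rho(2) - phi_11 rho(1)] / [1 - phi_11 rho(1)] = [0.2926 - (-0.4206)(-0.4206)] / [1 - (-0.4206)(-0.4206)]
         = 0.11569564 / 0.82309564 = 0.140562.
  Update: phi_21 = phi_11 - phi_22 phi_11 = -0.4206 - (0.140562)(-0.4206) = -0.36148.
Step k = 3:
  phi_33 = [rho(3) - phi_21 rho(2) - phi_22 rho(1)] / [1 - phi_21 rho(1) - phi_22 rho(2)]
    numerator   = 0.0215 - (-0.36148)(0.2926) - (0.140562)(-0.4206) = 0.1863892
    denominator = 1 - (-0.36148)(-0.4206) - (0.140562)(0.2926) = 0.80683328
  phi_33 = 0.1863892 / 0.80683328 = 0.231.
Therefore phi_{33} = 0.2310.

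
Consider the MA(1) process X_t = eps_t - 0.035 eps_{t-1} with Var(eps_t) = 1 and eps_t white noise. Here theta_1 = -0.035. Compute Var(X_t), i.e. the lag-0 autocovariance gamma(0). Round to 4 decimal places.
\gamma(0) = 1.0012

For an MA(q) process X_t = eps_t + sum_i theta_i eps_{t-i} with
Var(eps_t) = sigma^2, the variance is
  gamma(0) = sigma^2 * (1 + sum_i theta_i^2).
  sum_i theta_i^2 = (-0.035)^2 = 0.001225.
  gamma(0) = 1 * (1 + 0.001225) = 1 * 1.001225 = 1.001225, which rounds to 1.0012.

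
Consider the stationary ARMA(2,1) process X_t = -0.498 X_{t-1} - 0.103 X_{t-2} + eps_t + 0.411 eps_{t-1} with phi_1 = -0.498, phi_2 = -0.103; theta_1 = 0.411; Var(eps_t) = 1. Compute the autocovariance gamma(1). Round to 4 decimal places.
\gamma(1) = -0.0847

Multiply the model equation by X_{t-k} and take expectations. With theta_0 = psi_0 = 1 and psi_j the MA(infinity) weights, this gives
  gamma(k) - sum_i phi_i gamma(k-i) = c_k,
  c_k = sigma^2 * sum_{j=k..q} theta_j psi_{j-k}   (c_k = 0 for k > q),
using gamma(-m) = gamma(m).
psi-weights needed (psi_j = theta_j + sum_i phi_i psi_{j-i}):
  psi_1 = theta_1 + phi_1 = 0.411 + (-0.498) = -0.087
Right-hand sides:
  c_0 = sigma^2 (1 + theta_1 psi_1) = 1 * (1 + (0.411)(-0.087)) = 1 * 0.964243 = 0.964243
  c_1 = sigma^2 theta_1 = 1 * (0.411) = 0.411
  c_2 = 0
Equations for k = 0, 1, 2 (AR order 2, c_2 = 0):
  (E0) gamma(0) = phi_1 gamma(1) + phi_2 gamma(2) + c_0
  (E1) gamma(1) = phi_1 gamma(0) + phi_2 gamma(1) + c_1
  (E2) gamma(2) = phi_1 gamma(1) + phi_2 gamma(0)
From (E1): gamma(1) = A gamma(0) + B with
  A = phi_1 / (1 - phi_2) = -0.498 / 1.103 = -0.451496,   B = c_1 / (1 - phi_2) = 0.411 / 1.103 = 0.37262.
Insert (E2) into (E0): gamma(0) (1 - phi_2^2) = phi_1 (1 + phi_2) gamma(1) + c_0.
  phi_1 (1 + phi_2) = (-0.498)(0.897) = -0.446706,   1 - phi_2^2 = 0.989391.
Replace gamma(1) by A gamma(0) + B and collect gamma(0):
  gamma(0) [0.989391 - (-0.446706)(-0.451496)] = (-0.446706)(0.37262) + 0.964243
  gamma(0) * 0.787705 = 0.797791
  gamma(0) = 0.797791 / 0.787705 = 1.012805.
  gamma(1) = A gamma(0) + B = (-0.451496)(1.012805) + (0.37262) = -0.084657.
Therefore gamma(1) = -0.0847 (to 4 decimal places).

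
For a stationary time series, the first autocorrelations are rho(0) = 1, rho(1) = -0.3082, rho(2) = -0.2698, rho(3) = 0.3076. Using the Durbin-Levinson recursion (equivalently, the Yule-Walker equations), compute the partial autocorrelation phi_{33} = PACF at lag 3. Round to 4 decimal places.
\phi_{33} = 0.0880

The PACF at lag k is phi_{kk}, the last component of the solution
to the Yule-Walker system G_k phi = r_k where
  (G_k)_{ij} = rho(|i - j|), (r_k)_i = rho(i), i,j = 1..k.
Equivalently, Durbin-Levinson gives phi_{kk} iteratively:
  phi_{11} = rho(1)
  phi_{kk} = [rho(k) - sum_{j=1..k-1} phi_{k-1,j} rho(k-j)]
            / [1 - sum_{j=1..k-1} phi_{k-1,j} rho(j)],
  phi_{k,j} = phi_{k-1,j} - phi_{kk} phi_{k-1,k-j},  j = 1..k-1.
Step k = 1:
  phi_11 = rho(1) = -0.3082.
Step k = 2:
  phi_22 = [rho(2) - phi_11 rho(1)] / [1 - phi_11 rho(1)] = [-0.2698 - (-0.3082)(-0.3082)] / [1 - (-0.3082)(-0.3082)]
         = -0.36478724 / 0.90501276 = -0.403074.
  Update: phi_21 = phi_11 - phi_22 phi_11 = -0.3082 - (-0.403074)(-0.3082) = -0.432427.
Step k = 3:
  phi_33 = [rho(3) - phi_21 rho(2) - phi_22 rho(1)] / [1 - phi_21 rho(1) - phi_22 rho(2)]
    numerator   = 0.3076 - (-0.432427)(-0.2698) - (-0.403074)(-0.3082) = 0.06670362
    denominator = 1 - (-0.432427)(-0.3082) - (-0.403074)(-0.2698) = 0.75797646
  phi_33 = 0.06670362 / 0.75797646 = 0.088.
Therefore phi_{33} = 0.0880.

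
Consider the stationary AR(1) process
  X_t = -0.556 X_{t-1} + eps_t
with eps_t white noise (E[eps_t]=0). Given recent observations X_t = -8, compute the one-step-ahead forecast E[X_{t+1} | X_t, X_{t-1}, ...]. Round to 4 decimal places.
E[X_{t+1} \mid \mathcal F_t] = 4.4480

For an AR(p) model X_t = c + sum_i phi_i X_{t-i} + eps_t, the
one-step-ahead conditional mean is
  E[X_{t+1} | X_t, ...] = c + sum_i phi_i X_{t+1-i}.
Substitute known values:
  E[X_{t+1} | ...] = (-0.556) * (-8)
                   = 4.4480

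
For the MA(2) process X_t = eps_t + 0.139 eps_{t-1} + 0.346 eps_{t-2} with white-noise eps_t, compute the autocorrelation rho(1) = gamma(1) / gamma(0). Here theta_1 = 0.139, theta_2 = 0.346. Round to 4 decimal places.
\rho(1) = 0.1643

For an MA(q) process with theta_0 = 1, the autocovariance is
  gamma(k) = sigma^2 * sum_{i=0..q-k} theta_i * theta_{i+k},
and rho(k) = gamma(k) / gamma(0). Sigma^2 cancels.
  numerator   = (1)*(0.139) + (0.139)*(0.346) = 0.187094.
  denominator = (1)^2 + (0.139)^2 + (0.346)^2 = 1.139037.
  rho(1) = 0.187094 / 1.139037 = 0.1643.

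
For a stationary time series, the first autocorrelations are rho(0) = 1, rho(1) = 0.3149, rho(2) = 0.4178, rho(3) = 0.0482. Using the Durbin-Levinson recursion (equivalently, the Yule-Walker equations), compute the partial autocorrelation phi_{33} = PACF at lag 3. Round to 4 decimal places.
\phi_{33} = -0.1881

The PACF at lag k is phi_{kk}, the last component of the solution
to the Yule-Walker system G_k phi = r_k where
  (G_k)_{ij} = rho(|i - j|), (r_k)_i = rho(i), i,j = 1..k.
Equivalently, Durbin-Levinson gives phi_{kk} iteratively:
  phi_{11} = rho(1)
  phi_{kk} = [rho(k) - sum_{j=1..k-1} phi_{k-1,j} rho(k-j)]
            / [1 - sum_{j=1..k-1} phi_{k-1,j} rho(j)],
  phi_{k,j} = phi_{k-1,j} - phi_{kk} phi_{k-1,k-j},  j = 1..k-1.
Step k = 1:
  phi_11 = rho(1) = 0.3149.
Step k = 2:
  phi_22 = [rho(2) - phi_11 rho(1)] / [1 - phi_11 rho(1)] = [0.4178 - (0.3149)(0.3149)] / [1 - (0.3149)(0.3149)]
         = 0.31863799 / 0.90083799 = 0.353713.
  Update: phi_21 = phi_11 - phi_22 phi_11 = 0.3149 - (0.353713)(0.3149) = 0.203516.
Step k = 3:
  phi_33 = [rho(3) - phi_21 rho(2) - phi_22 rho(1)] / [1 - phi_21 rho(1) - phi_22 rho(2)]
    numerator   = 0.0482 - (0.203516)(0.4178) - (0.353713)(0.3149) = -0.14821309
    denominator = 1 - (0.203516)(0.3149) - (0.353713)(0.4178) = 0.78813163
  phi_33 = -0.14821309 / 0.78813163 = -0.1881.
Therefore phi_{33} = -0.1881.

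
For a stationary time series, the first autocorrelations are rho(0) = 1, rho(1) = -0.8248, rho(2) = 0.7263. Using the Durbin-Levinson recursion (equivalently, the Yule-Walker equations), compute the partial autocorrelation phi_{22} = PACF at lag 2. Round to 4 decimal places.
\phi_{22} = 0.1439

The PACF at lag k is phi_{kk}, the last component of the solution
to the Yule-Walker system G_k phi = r_k where
  (G_k)_{ij} = rho(|i - j|), (r_k)_i = rho(i), i,j = 1..k.
Equivalently, Durbin-Levinson gives phi_{kk} iteratively:
  phi_{11} = rho(1)
  phi_{kk} = [rho(k) - sum_{j=1..k-1} phi_{k-1,j} rho(k-j)]
            / [1 - sum_{j=1..k-1} phi_{k-1,j} rho(j)],
  phi_{k,j} = phi_{k-1,j} - phi_{kk} phi_{k-1,k-j},  j = 1..k-1.
Step k = 1:
  phi_11 = rho(1) = -0.8248.
Step k = 2:
  phi_22 = [rho(2) - phi_11 rho(1)] / [1 - phi_11 rho(1)] = [0.7263 - (-0.8248)(-0.8248)] / [1 - (-0.8248)(-0.8248)]
         = 0.04600496 / 0.31970496 = 0.1439.
Therefore phi_{22} = 0.1439.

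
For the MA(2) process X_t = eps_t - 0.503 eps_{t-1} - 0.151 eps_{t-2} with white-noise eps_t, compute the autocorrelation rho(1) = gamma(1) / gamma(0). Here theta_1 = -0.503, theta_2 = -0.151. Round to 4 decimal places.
\rho(1) = -0.3347

For an MA(q) process with theta_0 = 1, the autocovariance is
  gamma(k) = sigma^2 * sum_{i=0..q-k} theta_i * theta_{i+k},
and rho(k) = gamma(k) / gamma(0). Sigma^2 cancels.
  numerator   = (1)*(-0.503) + (-0.503)*(-0.151) = -0.427047.
  denominator = (1)^2 + (-0.503)^2 + (-0.151)^2 = 1.27581.
  rho(1) = -0.427047 / 1.27581 = -0.3347.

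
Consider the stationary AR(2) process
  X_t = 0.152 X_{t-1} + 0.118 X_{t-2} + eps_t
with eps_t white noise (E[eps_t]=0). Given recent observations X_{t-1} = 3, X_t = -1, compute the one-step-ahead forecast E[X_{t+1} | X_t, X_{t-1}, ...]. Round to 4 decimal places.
E[X_{t+1} \mid \mathcal F_t] = 0.2020

For an AR(p) model X_t = c + sum_i phi_i X_{t-i} + eps_t, the
one-step-ahead conditional mean is
  E[X_{t+1} | X_t, ...] = c + sum_i phi_i X_{t+1-i}.
Substitute known values:
  E[X_{t+1} | ...] = (0.152) * (-1) + (0.118) * (3)
                   = 0.2020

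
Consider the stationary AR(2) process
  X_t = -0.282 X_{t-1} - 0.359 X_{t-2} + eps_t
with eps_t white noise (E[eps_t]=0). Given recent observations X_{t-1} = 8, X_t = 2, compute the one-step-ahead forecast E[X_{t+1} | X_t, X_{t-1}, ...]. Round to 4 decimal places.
E[X_{t+1} \mid \mathcal F_t] = -3.4360

For an AR(p) model X_t = c + sum_i phi_i X_{t-i} + eps_t, the
one-step-ahead conditional mean is
  E[X_{t+1} | X_t, ...] = c + sum_i phi_i X_{t+1-i}.
Substitute known values:
  E[X_{t+1} | ...] = (-0.282) * (2) + (-0.359) * (8)
                   = -3.4360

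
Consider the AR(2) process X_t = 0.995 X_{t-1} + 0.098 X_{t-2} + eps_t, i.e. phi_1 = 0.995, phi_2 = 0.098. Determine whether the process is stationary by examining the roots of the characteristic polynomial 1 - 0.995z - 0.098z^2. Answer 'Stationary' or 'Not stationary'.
\text{Not stationary}

The AR(p) characteristic polynomial is P(z) = 1 - 0.995z - 0.098z^2.
Stationarity requires all roots to lie outside the unit circle, i.e. |z| > 1 for every root.
Set 1 + (-0.995) z + (-0.098) z^2 = 0, i.e. a z^2 + b z + c = 0 with a = -0.098, b = -0.995, c = 1.
Discriminant D = b^2 - 4ac = (-0.995)^2 - 4*(-0.098)*1 = 0.990025 - (-0.392) = 1.382025.
D >= 0, so the roots are real: z = (-b +/- sqrt(D)) / (2a) = (0.995 +/- 1.175596) / (-0.196).
  z_1 = (0.995 + 1.175596) / (-0.196) = -11.0745,   |z_1| = 11.0745.
  z_2 = (0.995 - 1.175596) / (-0.196) = 0.9214,   |z_2| = 0.9214.
Moduli of all roots: 11.0745, 0.9214.
All moduli strictly greater than 1? No.
Verdict: Not stationary.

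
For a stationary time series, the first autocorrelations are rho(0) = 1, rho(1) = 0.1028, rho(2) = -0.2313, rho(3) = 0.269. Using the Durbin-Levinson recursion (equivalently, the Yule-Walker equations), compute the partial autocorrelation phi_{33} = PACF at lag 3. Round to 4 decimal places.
\phi_{33} = 0.3480

The PACF at lag k is phi_{kk}, the last component of the solution
to the Yule-Walker system G_k phi = r_k where
  (G_k)_{ij} = rho(|i - j|), (r_k)_i = rho(i), i,j = 1..k.
Equivalently, Durbin-Levinson gives phi_{kk} iteratively:
  phi_{11} = rho(1)
  phi_{kk} = [rho(k) - sum_{j=1..k-1} phi_{k-1,j} rho(k-j)]
            / [1 - sum_{j=1..k-1} phi_{k-1,j} rho(j)],
  phi_{k,j} = phi_{k-1,j} - phi_{kk} phi_{k-1,k-j},  j = 1..k-1.
Step k = 1:
  phi_11 = rho(1) = 0.1028.
Step k = 2:
  phi_22 = [rho(2) - phi_11 rho(1)] / [1 - phi_11 rho(1)] = [-0.2313 - (0.1028)(0.1028)] / [1 - (0.1028)(0.1028)]
         = -0.24186784 / 0.98943216 = -0.244451.
  Update: phi_21 = phi_11 - phi_22 phi_11 = 0.1028 - (-0.244451)(0.1028) = 0.12793.
Step k = 3:
  phi_33 = [rho(3) - phi_21 rho(2) - phi_22 rho(1)] / [1 - phi_21 rho(1) - phi_22 rho(2)]
    numerator   = 0.269 - (0.12793)(-0.2313) - (-0.244451)(0.1028) = 0.32371969
    denominator = 1 - (0.12793)(0.1028) - (-0.244451)(-0.2313) = 0.93030729
  phi_33 = 0.32371969 / 0.93030729 = 0.348.
Therefore phi_{33} = 0.3480.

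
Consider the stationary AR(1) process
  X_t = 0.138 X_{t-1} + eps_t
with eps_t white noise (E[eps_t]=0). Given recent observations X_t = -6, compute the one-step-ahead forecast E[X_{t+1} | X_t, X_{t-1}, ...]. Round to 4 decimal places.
E[X_{t+1} \mid \mathcal F_t] = -0.8280

For an AR(p) model X_t = c + sum_i phi_i X_{t-i} + eps_t, the
one-step-ahead conditional mean is
  E[X_{t+1} | X_t, ...] = c + sum_i phi_i X_{t+1-i}.
Substitute known values:
  E[X_{t+1} | ...] = (0.138) * (-6)
                   = -0.8280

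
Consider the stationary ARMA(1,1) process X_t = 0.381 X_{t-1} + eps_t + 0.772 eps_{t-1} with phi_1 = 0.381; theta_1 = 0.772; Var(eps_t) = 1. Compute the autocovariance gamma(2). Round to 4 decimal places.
\gamma(2) = 0.6650

Multiply the model equation by X_{t-k} and take expectations. With theta_0 = psi_0 = 1 and psi_j the MA(infinity) weights, this gives
  gamma(k) - sum_i phi_i gamma(k-i) = c_k,
  c_k = sigma^2 * sum_{j=k..q} theta_j psi_{j-k}   (c_k = 0 for k > q),
using gamma(-m) = gamma(m).
psi-weights needed (psi_j = theta_j + sum_i phi_i psi_{j-i}):
  psi_1 = theta_1 + phi_1 = 0.772 + (0.381) = 1.153
Right-hand sides:
  c_0 = sigma^2 (1 + theta_1 psi_1) = 1 * (1 + (0.772)(1.153)) = 1 * 1.890116 = 1.890116
  c_1 = sigma^2 theta_1 = 1 * (0.772) = 0.772
  c_2 = 0
Equations for k = 0 and k = 1 (AR order 1):
  gamma(0) = phi_1 gamma(1) + c_0
  gamma(1) = phi_1 gamma(0) + c_1
Substituting the second into the first: gamma(0) (1 - phi_1^2) = c_0 + phi_1 c_1, so
  gamma(0) = (c_0 + phi_1 c_1) / (1 - phi_1^2) = (1.890116 + (0.381)(0.772)) / (1 - (0.381)^2) = 2.184248 / 0.854839 = 2.555157.
  gamma(1) = phi_1 gamma(0) + c_1 = (0.381)(2.555157) + (0.772) = 1.745515.
For k = 2 (> q): gamma(2) = phi_1 gamma(1) = (0.381)(1.745515) = 0.665041.
Therefore gamma(2) = 0.6650 (to 4 decimal places).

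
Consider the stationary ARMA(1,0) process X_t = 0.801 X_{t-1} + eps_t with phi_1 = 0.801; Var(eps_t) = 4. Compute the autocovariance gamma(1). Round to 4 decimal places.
\gamma(1) = 8.9398

Multiply the model equation by X_{t-k} and take expectations. With theta_0 = psi_0 = 1 and psi_j the MA(infinity) weights, this gives
  gamma(k) - sum_i phi_i gamma(k-i) = c_k,
  c_k = sigma^2 * sum_{j=k..q} theta_j psi_{j-k}   (c_k = 0 for k > q),
using gamma(-m) = gamma(m).
Pure AR (q = 0): c_0 = sigma^2 = 4, c_k = 0 for k >= 1.
Equations for k = 0 and k = 1 (AR order 1):
  gamma(0) = phi_1 gamma(1) + c_0
  gamma(1) = phi_1 gamma(0) + c_1
Substituting the second into the first: gamma(0) (1 - phi_1^2) = c_0 + phi_1 c_1, so
  gamma(0) = c_0 / (1 - phi_1^2) = 4 / (1 - (0.801)^2) = 4 / 0.358399 = 11.160745.
  gamma(1) = phi_1 gamma(0) = (0.801)(11.160745) = 8.939757.
Therefore gamma(1) = 8.9398 (to 4 decimal places).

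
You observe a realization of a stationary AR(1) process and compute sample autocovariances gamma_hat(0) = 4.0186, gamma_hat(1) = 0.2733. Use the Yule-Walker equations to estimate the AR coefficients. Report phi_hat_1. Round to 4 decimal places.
\hat\phi_{1} = 0.0680

The Yule-Walker equations for an AR(p) process read, in matrix form,
  Gamma_p phi = r_p,   with   (Gamma_p)_{ij} = gamma(|i - j|),
                       (r_p)_i = gamma(i),   i,j = 1..p.
Substitute the sample gammas (Toeplitz matrix and right-hand side of size 1):
  Gamma_p = [[4.0186]]
  r_p     = [0.2733]
With p = 1 this is the single equation gamma(0) phi_1 = gamma(1):
  phi_hat_1 = gamma(1) / gamma(0) = 0.2733 / 4.0186 = 0.0680.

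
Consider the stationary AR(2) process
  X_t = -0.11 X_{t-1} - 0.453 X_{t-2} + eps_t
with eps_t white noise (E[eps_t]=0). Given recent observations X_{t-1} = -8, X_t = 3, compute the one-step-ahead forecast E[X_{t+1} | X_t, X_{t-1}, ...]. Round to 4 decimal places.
E[X_{t+1} \mid \mathcal F_t] = 3.2940

For an AR(p) model X_t = c + sum_i phi_i X_{t-i} + eps_t, the
one-step-ahead conditional mean is
  E[X_{t+1} | X_t, ...] = c + sum_i phi_i X_{t+1-i}.
Substitute known values:
  E[X_{t+1} | ...] = (-0.11) * (3) + (-0.453) * (-8)
                   = 3.2940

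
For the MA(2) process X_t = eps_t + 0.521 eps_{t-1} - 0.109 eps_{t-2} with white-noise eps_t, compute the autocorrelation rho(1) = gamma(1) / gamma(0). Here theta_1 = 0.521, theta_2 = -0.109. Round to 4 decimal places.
\rho(1) = 0.3617

For an MA(q) process with theta_0 = 1, the autocovariance is
  gamma(k) = sigma^2 * sum_{i=0..q-k} theta_i * theta_{i+k},
and rho(k) = gamma(k) / gamma(0). Sigma^2 cancels.
  numerator   = (1)*(0.521) + (0.521)*(-0.109) = 0.464211.
  denominator = (1)^2 + (0.521)^2 + (-0.109)^2 = 1.283322.
  rho(1) = 0.464211 / 1.283322 = 0.3617.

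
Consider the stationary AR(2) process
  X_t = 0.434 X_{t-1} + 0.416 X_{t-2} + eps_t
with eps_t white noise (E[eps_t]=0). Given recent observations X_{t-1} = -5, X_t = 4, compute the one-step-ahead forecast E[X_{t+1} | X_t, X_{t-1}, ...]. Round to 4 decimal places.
E[X_{t+1} \mid \mathcal F_t] = -0.3440

For an AR(p) model X_t = c + sum_i phi_i X_{t-i} + eps_t, the
one-step-ahead conditional mean is
  E[X_{t+1} | X_t, ...] = c + sum_i phi_i X_{t+1-i}.
Substitute known values:
  E[X_{t+1} | ...] = (0.434) * (4) + (0.416) * (-5)
                   = -0.3440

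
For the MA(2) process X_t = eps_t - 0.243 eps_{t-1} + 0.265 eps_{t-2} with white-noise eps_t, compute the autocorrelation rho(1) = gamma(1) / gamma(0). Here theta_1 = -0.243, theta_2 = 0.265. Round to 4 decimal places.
\rho(1) = -0.2722

For an MA(q) process with theta_0 = 1, the autocovariance is
  gamma(k) = sigma^2 * sum_{i=0..q-k} theta_i * theta_{i+k},
and rho(k) = gamma(k) / gamma(0). Sigma^2 cancels.
  numerator   = (1)*(-0.243) + (-0.243)*(0.265) = -0.307395.
  denominator = (1)^2 + (-0.243)^2 + (0.265)^2 = 1.129274.
  rho(1) = -0.307395 / 1.129274 = -0.2722.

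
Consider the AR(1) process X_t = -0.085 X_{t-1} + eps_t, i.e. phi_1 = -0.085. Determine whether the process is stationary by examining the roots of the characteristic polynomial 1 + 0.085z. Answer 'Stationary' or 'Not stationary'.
\text{Stationary}

The AR(p) characteristic polynomial is P(z) = 1 + 0.085z.
Stationarity requires all roots to lie outside the unit circle, i.e. |z| > 1 for every root.
This is linear in z: 1 + (0.085) z = 0  =>  z = -1/(0.085) = -11.764706,  |z| = 11.764706.
Moduli of all roots: 11.7647.
All moduli strictly greater than 1? Yes.
Verdict: Stationary.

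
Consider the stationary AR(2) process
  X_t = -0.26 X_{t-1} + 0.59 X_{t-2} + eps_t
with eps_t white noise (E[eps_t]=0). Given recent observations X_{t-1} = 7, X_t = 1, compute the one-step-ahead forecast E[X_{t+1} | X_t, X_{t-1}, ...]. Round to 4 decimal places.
E[X_{t+1} \mid \mathcal F_t] = 3.8700

For an AR(p) model X_t = c + sum_i phi_i X_{t-i} + eps_t, the
one-step-ahead conditional mean is
  E[X_{t+1} | X_t, ...] = c + sum_i phi_i X_{t+1-i}.
Substitute known values:
  E[X_{t+1} | ...] = (-0.26) * (1) + (0.59) * (7)
                   = 3.8700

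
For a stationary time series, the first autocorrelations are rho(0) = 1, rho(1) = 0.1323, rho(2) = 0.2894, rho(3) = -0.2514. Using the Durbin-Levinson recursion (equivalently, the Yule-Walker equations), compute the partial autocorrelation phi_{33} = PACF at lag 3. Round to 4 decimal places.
\phi_{33} = -0.3480

The PACF at lag k is phi_{kk}, the last component of the solution
to the Yule-Walker system G_k phi = r_k where
  (G_k)_{ij} = rho(|i - j|), (r_k)_i = rho(i), i,j = 1..k.
Equivalently, Durbin-Levinson gives phi_{kk} iteratively:
  phi_{11} = rho(1)
  phi_{kk} = [rho(k) - sum_{j=1..k-1} phi_{k-1,j} rho(k-j)]
            / [1 - sum_{j=1..k-1} phi_{k-1,j} rho(j)],
  phi_{k,j} = phi_{k-1,j} - phi_{kk} phi_{k-1,k-j},  j = 1..k-1.
Step k = 1:
  phi_11 = rho(1) = 0.1323.
Step k = 2:
  phi_22 = [rho(2) - phi_11 rho(1)] / [1 - phi_11 rho(1)] = [0.2894 - (0.1323)(0.1323)] / [1 - (0.1323)(0.1323)]
         = 0.27189671 / 0.98249671 = 0.276741.
  Update: phi_21 = phi_11 - phi_22 phi_11 = 0.1323 - (0.276741)(0.1323) = 0.095687.
Step k = 3:
  phi_33 = [rho(3) - phi_21 rho(2) - phi_22 rho(1)] / [1 - phi_21 rho(1) - phi_22 rho(2)]
    numerator   = -0.2514 - (0.095687)(0.2894) - (0.276741)(0.1323) = -0.31570466
    denominator = 1 - (0.095687)(0.1323) - (0.276741)(0.2894) = 0.90725186
  phi_33 = -0.31570466 / 0.90725186 = -0.348.
Therefore phi_{33} = -0.3480.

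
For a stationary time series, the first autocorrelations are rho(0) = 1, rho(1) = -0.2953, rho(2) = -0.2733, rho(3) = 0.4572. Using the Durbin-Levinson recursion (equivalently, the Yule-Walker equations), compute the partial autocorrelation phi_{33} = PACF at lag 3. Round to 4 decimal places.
\phi_{33} = 0.2959

The PACF at lag k is phi_{kk}, the last component of the solution
to the Yule-Walker system G_k phi = r_k where
  (G_k)_{ij} = rho(|i - j|), (r_k)_i = rho(i), i,j = 1..k.
Equivalently, Durbin-Levinson gives phi_{kk} iteratively:
  phi_{11} = rho(1)
  phi_{kk} = [rho(k) - sum_{j=1..k-1} phi_{k-1,j} rho(k-j)]
            / [1 - sum_{j=1..k-1} phi_{k-1,j} rho(j)],
  phi_{k,j} = phi_{k-1,j} - phi_{kk} phi_{k-1,k-j},  j = 1..k-1.
Step k = 1:
  phi_11 = rho(1) = -0.2953.
Step k = 2:
  phi_22 = [rho(2) - phi_11 rho(1)] / [1 - phi_11 rho(1)] = [-0.2733 - (-0.2953)(-0.2953)] / [1 - (-0.2953)(-0.2953)]
         = -0.36050209 / 0.91279791 = -0.394942.
  Update: phi_21 = phi_11 - phi_22 phi_11 = -0.2953 - (-0.394942)(-0.2953) = -0.411926.
Step k = 3:
  phi_33 = [rho(3) - phi_21 rho(2) - phi_22 rho(1)] / [1 - phi_21 rho(1) - phi_22 rho(2)]
    numerator   = 0.4572 - (-0.411926)(-0.2733) - (-0.394942)(-0.2953) = 0.22799421
    denominator = 1 - (-0.411926)(-0.2953) - (-0.394942)(-0.2733) = 0.77042055
  phi_33 = 0.22799421 / 0.77042055 = 0.2959.
Therefore phi_{33} = 0.2959.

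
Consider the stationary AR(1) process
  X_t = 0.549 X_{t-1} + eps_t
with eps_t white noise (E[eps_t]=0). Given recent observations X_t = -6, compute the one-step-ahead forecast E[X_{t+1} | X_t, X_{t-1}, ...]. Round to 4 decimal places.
E[X_{t+1} \mid \mathcal F_t] = -3.2940

For an AR(p) model X_t = c + sum_i phi_i X_{t-i} + eps_t, the
one-step-ahead conditional mean is
  E[X_{t+1} | X_t, ...] = c + sum_i phi_i X_{t+1-i}.
Substitute known values:
  E[X_{t+1} | ...] = (0.549) * (-6)
                   = -3.2940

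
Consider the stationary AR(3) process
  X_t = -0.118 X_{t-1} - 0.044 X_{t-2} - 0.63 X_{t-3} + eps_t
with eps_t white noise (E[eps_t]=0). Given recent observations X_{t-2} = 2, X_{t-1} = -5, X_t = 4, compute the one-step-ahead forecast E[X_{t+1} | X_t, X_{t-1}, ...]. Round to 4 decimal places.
E[X_{t+1} \mid \mathcal F_t] = -1.5120

For an AR(p) model X_t = c + sum_i phi_i X_{t-i} + eps_t, the
one-step-ahead conditional mean is
  E[X_{t+1} | X_t, ...] = c + sum_i phi_i X_{t+1-i}.
Substitute known values:
  E[X_{t+1} | ...] = (-0.118) * (4) + (-0.044) * (-5) + (-0.63) * (2)
                   = -1.5120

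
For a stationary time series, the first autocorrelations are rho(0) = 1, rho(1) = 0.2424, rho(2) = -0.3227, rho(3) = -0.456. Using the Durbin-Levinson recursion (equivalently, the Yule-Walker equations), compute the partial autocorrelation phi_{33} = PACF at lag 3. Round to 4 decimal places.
\phi_{33} = -0.3151

The PACF at lag k is phi_{kk}, the last component of the solution
to the Yule-Walker system G_k phi = r_k where
  (G_k)_{ij} = rho(|i - j|), (r_k)_i = rho(i), i,j = 1..k.
Equivalently, Durbin-Levinson gives phi_{kk} iteratively:
  phi_{11} = rho(1)
  phi_{kk} = [rho(k) - sum_{j=1..k-1} phi_{k-1,j} rho(k-j)]
            / [1 - sum_{j=1..k-1} phi_{k-1,j} rho(j)],
  phi_{k,j} = phi_{k-1,j} - phi_{kk} phi_{k-1,k-j},  j = 1..k-1.
Step k = 1:
  phi_11 = rho(1) = 0.2424.
Step k = 2:
  phi_22 = [rho(2) - phi_11 rho(1)] / [1 - phi_11 rho(1)] = [-0.3227 - (0.2424)(0.2424)] / [1 - (0.2424)(0.2424)]
         = -0.38145776 / 0.94124224 = -0.405271.
  Update: phi_21 = phi_11 - phi_22 phi_11 = 0.2424 - (-0.405271)(0.2424) = 0.340638.
Step k = 3:
  phi_33 = [rho(3) - phi_21 rho(2) - phi_22 rho(1)] / [1 - phi_21 rho(1) - phi_22 rho(2)]
    numerator   = -0.456 - (0.340638)(-0.3227) - (-0.405271)(0.2424) = -0.24783867
    denominator = 1 - (0.340638)(0.2424) - (-0.405271)(-0.3227) = 0.78664864
  phi_33 = -0.24783867 / 0.78664864 = -0.3151.
Therefore phi_{33} = -0.3151.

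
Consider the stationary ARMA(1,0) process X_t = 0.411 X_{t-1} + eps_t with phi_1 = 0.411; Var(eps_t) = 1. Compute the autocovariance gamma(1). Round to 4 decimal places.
\gamma(1) = 0.4945

Multiply the model equation by X_{t-k} and take expectations. With theta_0 = psi_0 = 1 and psi_j the MA(infinity) weights, this gives
  gamma(k) - sum_i phi_i gamma(k-i) = c_k,
  c_k = sigma^2 * sum_{j=k..q} theta_j psi_{j-k}   (c_k = 0 for k > q),
using gamma(-m) = gamma(m).
Pure AR (q = 0): c_0 = sigma^2 = 1, c_k = 0 for k >= 1.
Equations for k = 0 and k = 1 (AR order 1):
  gamma(0) = phi_1 gamma(1) + c_0
  gamma(1) = phi_1 gamma(0) + c_1
Substituting the second into the first: gamma(0) (1 - phi_1^2) = c_0 + phi_1 c_1, so
  gamma(0) = c_0 / (1 - phi_1^2) = 1 / (1 - (0.411)^2) = 1 / 0.831079 = 1.203255.
  gamma(1) = phi_1 gamma(0) = (0.411)(1.203255) = 0.494538.
Therefore gamma(1) = 0.4945 (to 4 decimal places).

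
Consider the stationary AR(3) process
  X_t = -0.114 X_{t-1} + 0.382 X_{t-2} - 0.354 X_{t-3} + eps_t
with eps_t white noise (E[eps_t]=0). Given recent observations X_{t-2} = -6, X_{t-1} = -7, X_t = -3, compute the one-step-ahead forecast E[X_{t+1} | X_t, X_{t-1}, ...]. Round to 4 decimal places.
E[X_{t+1} \mid \mathcal F_t] = -0.2080

For an AR(p) model X_t = c + sum_i phi_i X_{t-i} + eps_t, the
one-step-ahead conditional mean is
  E[X_{t+1} | X_t, ...] = c + sum_i phi_i X_{t+1-i}.
Substitute known values:
  E[X_{t+1} | ...] = (-0.114) * (-3) + (0.382) * (-7) + (-0.354) * (-6)
                   = -0.2080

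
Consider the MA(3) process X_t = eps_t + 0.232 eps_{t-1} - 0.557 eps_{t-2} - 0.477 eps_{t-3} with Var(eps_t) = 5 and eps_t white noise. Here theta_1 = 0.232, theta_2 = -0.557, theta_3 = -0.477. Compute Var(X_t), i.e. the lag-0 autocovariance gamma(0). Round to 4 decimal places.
\gamma(0) = 7.9580

For an MA(q) process X_t = eps_t + sum_i theta_i eps_{t-i} with
Var(eps_t) = sigma^2, the variance is
  gamma(0) = sigma^2 * (1 + sum_i theta_i^2).
  sum_i theta_i^2 = (0.232)^2 + (-0.557)^2 + (-0.477)^2 = 0.053824 + 0.310249 + 0.227529 = 0.591602.
  gamma(0) = 5 * (1 + 0.591602) = 5 * 1.591602 = 7.95801, which rounds to 7.9580.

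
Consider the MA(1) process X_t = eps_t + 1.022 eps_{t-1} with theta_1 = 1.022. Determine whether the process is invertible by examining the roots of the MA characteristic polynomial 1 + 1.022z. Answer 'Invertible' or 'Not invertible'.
\text{Not invertible}

The MA(q) characteristic polynomial is P(z) = 1 + 1.022z.
Invertibility requires all roots to lie outside the unit circle, i.e. |z| > 1 for every root.
This is linear in z: 1 + (1.022) z = 0  =>  z = -1/(1.022) = -0.978474,  |z| = 0.978474.
Moduli of all roots: 0.9785.
All moduli strictly greater than 1? No.
Verdict: Not invertible.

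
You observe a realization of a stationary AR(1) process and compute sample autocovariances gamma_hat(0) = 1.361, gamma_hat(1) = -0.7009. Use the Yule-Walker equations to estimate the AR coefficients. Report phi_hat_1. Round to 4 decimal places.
\hat\phi_{1} = -0.5150

The Yule-Walker equations for an AR(p) process read, in matrix form,
  Gamma_p phi = r_p,   with   (Gamma_p)_{ij} = gamma(|i - j|),
                       (r_p)_i = gamma(i),   i,j = 1..p.
Substitute the sample gammas (Toeplitz matrix and right-hand side of size 1):
  Gamma_p = [[1.361]]
  r_p     = [-0.7009]
With p = 1 this is the single equation gamma(0) phi_1 = gamma(1):
  phi_hat_1 = gamma(1) / gamma(0) = -0.7009 / 1.361 = -0.5150.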